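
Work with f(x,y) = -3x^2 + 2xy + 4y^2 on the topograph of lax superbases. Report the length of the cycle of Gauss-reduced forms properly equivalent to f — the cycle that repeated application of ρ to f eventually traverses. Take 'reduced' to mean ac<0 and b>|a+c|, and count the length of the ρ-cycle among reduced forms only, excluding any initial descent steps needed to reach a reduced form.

D = 52, ⌊√D⌋ = 7
river: ρ → (4,6,-1)
river: ρ → (-1,6,4)
river: ρ → (4,2,-3)
river: ρ → (-3,4,3)
river: ρ → (3,2,-4)
river: ρ → (-4,6,1)
river: ρ → (1,6,-4)
river: ρ → (-4,2,3)
river: ρ → (3,4,-3)
river: ρ → (-3,2,4)
ρ-cycle length = 10 (tail of 0 descent steps not counted)

10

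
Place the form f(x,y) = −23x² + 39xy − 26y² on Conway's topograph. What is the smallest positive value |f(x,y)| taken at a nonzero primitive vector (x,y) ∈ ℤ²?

translate: b→7 (≡-39 mod 46), so (23,-39,26)→(23,7,10)
flip: (23,7,10)→(10,-7,23)
reduced (well bottom): (10,-7,23) with a≤c, −a<b≤a
well minimum |f| = |-10| = 10 (negative-definite)

10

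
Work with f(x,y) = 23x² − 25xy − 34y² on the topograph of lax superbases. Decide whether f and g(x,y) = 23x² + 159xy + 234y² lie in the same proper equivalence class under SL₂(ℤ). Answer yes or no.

D₁ = 3753, D₂ = 3753
river cycle of f (length 22): (-34, 25, 23), (23, 21, -36), (-36, 51, 8), (8, 61, -1), (-1, 61, 8), (8, 51, -36), (-36, 21, 23), (23, 25, -34), (-34, 43, 14), (14, 41, -37), … (12 more)
river cycle of g (length 22): (23, 21, -36), (-36, 51, 8), (8, 61, -1), (-1, 61, 8), (8, 51, -36), (-36, 21, 23), (23, 25, -34), (-34, 43, 14), (14, 41, -37), (-37, 33, 18), … (12 more)
cycles coincide ⇒ equivalent

yes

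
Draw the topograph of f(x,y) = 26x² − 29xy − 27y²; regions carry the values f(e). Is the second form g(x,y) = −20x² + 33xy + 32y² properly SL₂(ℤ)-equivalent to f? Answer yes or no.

D₁ = 3649, D₂ = 3649
river cycle of f (length 110): (-27, 29, 26), (26, 23, -30), (-30, 37, 19), (19, 39, -28), (-28, 17, 30), (30, 43, -15), (-15, 47, 24), (24, 49, -13), (-13, 55, 12), (12, 41, -41), … (100 more)
river cycle of g (length 98): (32, 31, -21), (-21, 53, 10), (10, 47, -36), (-36, 25, 21), (21, 59, -2), (-2, 57, 50), (50, 43, -9), (-9, 47, 40), (40, 33, -16), (-16, 31, 42), … (88 more)
cycles differ ⇒ inequivalent

no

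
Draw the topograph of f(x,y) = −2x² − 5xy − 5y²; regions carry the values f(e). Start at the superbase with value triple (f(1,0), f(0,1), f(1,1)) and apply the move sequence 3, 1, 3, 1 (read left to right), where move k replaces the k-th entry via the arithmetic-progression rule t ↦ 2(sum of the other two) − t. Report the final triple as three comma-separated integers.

start (-2,-5,-12) = (f(1,0),f(0,1),f(1,1))
replace slot 3: 2·((-2)+(-5)) − (-12) = -2 → (-2,-5,-2)
replace slot 1: 2·((-5)+(-2)) − (-2) = -12 → (-12,-5,-2)
replace slot 3: 2·((-12)+(-5)) − (-2) = -32 → (-12,-5,-32)
replace slot 1: 2·((-5)+(-32)) − (-12) = -62 → (-62,-5,-32)

-62,-5,-32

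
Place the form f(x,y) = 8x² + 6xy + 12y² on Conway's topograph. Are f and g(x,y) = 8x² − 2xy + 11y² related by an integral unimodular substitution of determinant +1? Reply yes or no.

D₁ = -348, D₂ = -348
f: reduced (well bottom): (8,6,12) with a≤c, −a<b≤a
g: reduced (well bottom): (8,-2,11) with a≤c, −a<b≤a
reduced forms (8, 6, 12) vs (8, -2, 11) ⇒ inequivalent

no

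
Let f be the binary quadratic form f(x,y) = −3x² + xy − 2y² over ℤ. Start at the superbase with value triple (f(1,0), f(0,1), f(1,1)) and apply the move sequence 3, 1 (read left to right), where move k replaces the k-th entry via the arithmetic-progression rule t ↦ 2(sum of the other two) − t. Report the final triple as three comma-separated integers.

start (-3,-2,-4) = (f(1,0),f(0,1),f(1,1))
replace slot 3: 2·((-3)+(-2)) − (-4) = -6 → (-3,-2,-6)
replace slot 1: 2·((-2)+(-6)) − (-3) = -13 → (-13,-2,-6)

-13,-2,-6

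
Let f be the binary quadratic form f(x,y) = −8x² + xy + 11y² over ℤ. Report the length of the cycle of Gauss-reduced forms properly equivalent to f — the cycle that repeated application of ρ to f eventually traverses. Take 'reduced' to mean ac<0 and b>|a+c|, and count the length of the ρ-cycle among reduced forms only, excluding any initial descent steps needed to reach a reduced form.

D = 353, ⌊√D⌋ = 18
descent: ρ → (11,-1,-8)
descent: ρ → (-8,17,2)  [lands on river]
river: ρ → (2,15,-16)
river: ρ → (-16,17,1)
river: ρ → (1,17,-16)
river: ρ → (-16,15,2)
river: ρ → (2,17,-8)
river: ρ → (-8,15,4)
river: ρ → (4,17,-4)
river: ρ → (-4,15,8)
river: ρ → (8,17,-2)
river: ρ → (-2,15,16)
river: ρ → (16,17,-1)
river: ρ → (-1,17,16)
river: ρ → (16,15,-2)
river: ρ → (-2,17,8)
river: ρ → (8,15,-4)
river: ρ → (-4,17,4)
river: ρ → (4,15,-8)
ρ-cycle length = 18 (tail of 2 descent steps not counted)

18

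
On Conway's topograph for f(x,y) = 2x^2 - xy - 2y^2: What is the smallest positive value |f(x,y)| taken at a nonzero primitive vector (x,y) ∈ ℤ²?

descent: ρ → (-2,1,2)  [lands on river]
river: ρ → (2,3,-1)
river: ρ → (-1,3,2)
river: ρ → (2,1,-2)
river: ρ → (-2,3,1)
river: ρ → (1,3,-2)
closes: descent 1, river 6
min |a| on river = 1

1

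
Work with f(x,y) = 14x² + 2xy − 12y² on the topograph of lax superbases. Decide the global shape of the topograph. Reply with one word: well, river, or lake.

D = b²−4ac = 2² − 4·14·(-12) = 676
D = 26² is a perfect square ⇒ form factors over ℤ ⇒ lakes

lake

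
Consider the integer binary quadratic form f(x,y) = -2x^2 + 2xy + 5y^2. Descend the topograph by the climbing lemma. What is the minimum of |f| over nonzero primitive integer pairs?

descent: ρ → (5,-2,-2)
descent: ρ → (-2,6,1)  [lands on river]
river: ρ → (1,6,-2)
closes: descent 2, river 2
min |a| on river = 1

1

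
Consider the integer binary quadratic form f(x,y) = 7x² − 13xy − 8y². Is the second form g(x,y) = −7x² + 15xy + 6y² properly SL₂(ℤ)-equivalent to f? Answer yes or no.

D₁ = 393, D₂ = 393
river cycle of f (length 16): (-8, 13, 7), (7, 15, -6), (-6, 9, 13), (13, 17, -2), (-2, 19, 4), (4, 13, -14), (-14, 15, 3), (3, 15, -14), (-14, 13, 4), (4, 19, -2), … (6 more)
river cycle of g (length 16): (6, 9, -13), (-13, 17, 2), (2, 19, -4), (-4, 13, 14), (14, 15, -3), (-3, 15, 14), (14, 13, -4), (-4, 19, 2), (2, 17, -13), (-13, 9, 6), … (6 more)
cycles differ ⇒ inequivalent

no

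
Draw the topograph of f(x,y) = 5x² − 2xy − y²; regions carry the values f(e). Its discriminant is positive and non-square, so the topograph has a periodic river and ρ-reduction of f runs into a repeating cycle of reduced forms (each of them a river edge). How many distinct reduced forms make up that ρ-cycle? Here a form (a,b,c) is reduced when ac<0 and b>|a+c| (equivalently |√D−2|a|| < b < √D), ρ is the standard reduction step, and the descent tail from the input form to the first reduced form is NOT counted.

D = 24, ⌊√D⌋ = 4
descent: ρ → (-1,4,2)  [lands on river]
river: ρ → (2,4,-1)
ρ-cycle length = 2 (tail of 1 descent step not counted)

2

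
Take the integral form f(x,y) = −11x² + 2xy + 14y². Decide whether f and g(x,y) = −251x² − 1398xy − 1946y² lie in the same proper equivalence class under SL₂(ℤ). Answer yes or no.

D₁ = 620, D₂ = 620
river cycle of f (length 4): (-11, 24, 1), (1, 24, -11), (-11, 20, 5), (5, 20, -11)
river cycle of g (length 4): (-11, 24, 1), (1, 24, -11), (-11, 20, 5), (5, 20, -11)
cycles coincide ⇒ equivalent

yes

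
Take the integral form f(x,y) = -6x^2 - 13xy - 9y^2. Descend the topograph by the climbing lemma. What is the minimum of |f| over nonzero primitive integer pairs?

translate: b→1 (≡13 mod 12), so (6,13,9)→(6,1,2)
flip: (6,1,2)→(2,-1,6)
reduced (well bottom): (2,-1,6) with a≤c, −a<b≤a
well minimum |f| = |-2| = 2 (negative-definite)

2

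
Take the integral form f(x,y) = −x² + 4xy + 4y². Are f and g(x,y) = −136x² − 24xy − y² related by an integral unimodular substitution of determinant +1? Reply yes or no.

D₁ = 32, D₂ = 32
river cycle of f (length 2): (4, 4, -1), (-1, 4, 4)
river cycle of g (length 2): (-1, 4, 4), (4, 4, -1)
cycles coincide ⇒ equivalent

yes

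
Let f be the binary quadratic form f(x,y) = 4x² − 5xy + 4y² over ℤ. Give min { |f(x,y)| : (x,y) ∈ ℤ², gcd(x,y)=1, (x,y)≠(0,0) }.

translate: b→3 (≡-5 mod 8), so (4,-5,4)→(4,3,3)
flip: (4,3,3)→(3,-3,4)
translate: b→3 (≡-3 mod 6), so (3,-3,4)→(3,3,4)
reduced (well bottom): (3,3,4) with a≤c, −a<b≤a
well minimum = a = 3

3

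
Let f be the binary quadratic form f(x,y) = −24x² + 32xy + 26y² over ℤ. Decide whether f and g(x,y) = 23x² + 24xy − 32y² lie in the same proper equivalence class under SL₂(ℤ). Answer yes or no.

D₁ = 3520, D₂ = 3520
river cycle of f (length 6): (26, 20, -30), (-30, 40, 16), (16, 56, -6), (-6, 52, 34), (34, 16, -24), (-24, 32, 26)
river cycle of g (length 6): (-32, 40, 15), (15, 50, -17), (-17, 52, 12), (12, 44, -33), (-33, 22, 23), (23, 24, -32)
cycles differ ⇒ inequivalent

no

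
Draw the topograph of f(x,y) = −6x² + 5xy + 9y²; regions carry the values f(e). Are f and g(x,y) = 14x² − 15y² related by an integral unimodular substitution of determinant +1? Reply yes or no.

D₁ = 241, D₂ = 840
discriminants differ ⇒ not SL₂(ℤ)-equivalent

no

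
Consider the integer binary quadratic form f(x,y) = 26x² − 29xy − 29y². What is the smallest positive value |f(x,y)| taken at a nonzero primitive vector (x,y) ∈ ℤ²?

descent: ρ → (-29,29,26)  [lands on river]
river: ρ → (26,23,-32)
river: ρ → (-32,41,17)
river: ρ → (17,61,-2)
river: ρ → (-2,59,47)
river: ρ → (47,35,-14)
river: ρ → (-14,49,26)
river: ρ → (26,55,-8)
river: ρ → (-8,57,19)
river: ρ → (19,57,-8)
river: ρ → (-8,55,26)
river: ρ → (26,49,-14)
river: ρ → (-14,35,47)
river: ρ → (47,59,-2)
river: ρ → (-2,61,17)
river: ρ → (17,41,-32)
river: ρ → (-32,23,26)
river: ρ → (26,29,-29)
closes: descent 1, river 18
min |a| on river = 2

2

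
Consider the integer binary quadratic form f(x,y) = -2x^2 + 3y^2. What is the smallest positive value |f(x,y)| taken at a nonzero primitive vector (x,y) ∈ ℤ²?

descent: ρ → (3,0,-2)
descent: ρ → (-2,4,1)  [lands on river]
river: ρ → (1,4,-2)
closes: descent 2, river 2
min |a| on river = 1

1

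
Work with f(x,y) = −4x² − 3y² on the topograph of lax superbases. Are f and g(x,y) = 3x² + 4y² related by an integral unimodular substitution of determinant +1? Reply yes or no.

D₁ = -48, D₂ = -48
f is negative-definite; reduce −f:
−f: flip: (4,0,3)→(3,0,4)
−f: reduced (well bottom): (3,0,4) with a≤c, −a<b≤a
flip sign back: reduced form of f is (-3,0,-4)
g: reduced (well bottom): (3,0,4) with a≤c, −a<b≤a
reduced forms (-3, 0, -4) vs (3, 0, 4) ⇒ inequivalent

no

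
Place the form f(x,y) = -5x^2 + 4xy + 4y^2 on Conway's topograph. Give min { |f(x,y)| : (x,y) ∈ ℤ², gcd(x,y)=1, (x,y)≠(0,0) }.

river: ρ → (4,4,-5)
river: ρ → (-5,6,3)
river: ρ → (3,6,-5)
river: ρ → (-5,4,4)
closes: descent 0, river 4
min |a| on river = 3

3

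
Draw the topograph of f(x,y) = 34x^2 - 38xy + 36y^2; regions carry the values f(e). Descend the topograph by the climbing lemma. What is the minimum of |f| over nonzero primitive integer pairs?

translate: b→30 (≡-38 mod 68), so (34,-38,36)→(34,30,32)
flip: (34,30,32)→(32,-30,34)
reduced (well bottom): (32,-30,34) with a≤c, −a<b≤a
well minimum = a = 32

32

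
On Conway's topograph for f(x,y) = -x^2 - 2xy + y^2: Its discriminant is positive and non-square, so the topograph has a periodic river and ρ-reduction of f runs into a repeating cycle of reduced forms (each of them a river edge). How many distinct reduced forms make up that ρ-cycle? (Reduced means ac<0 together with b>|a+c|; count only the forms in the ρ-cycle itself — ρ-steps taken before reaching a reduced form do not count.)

D = 8, ⌊√D⌋ = 2
descent: ρ → (1,2,-1)  [lands on river]
river: ρ → (-1,2,1)
ρ-cycle length = 2 (tail of 1 descent step not counted)

2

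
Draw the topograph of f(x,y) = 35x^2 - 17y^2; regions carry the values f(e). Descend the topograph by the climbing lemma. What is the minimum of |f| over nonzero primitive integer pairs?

descent: ρ → (-17,34,18)  [lands on river]
river: ρ → (18,38,-13)
river: ρ → (-13,40,15)
river: ρ → (15,20,-33)
river: ρ → (-33,46,2)
river: ρ → (2,46,-33)
river: ρ → (-33,20,15)
river: ρ → (15,40,-13)
river: ρ → (-13,38,18)
river: ρ → (18,34,-17)
closes: descent 1, river 10
min |a| on river = 2

2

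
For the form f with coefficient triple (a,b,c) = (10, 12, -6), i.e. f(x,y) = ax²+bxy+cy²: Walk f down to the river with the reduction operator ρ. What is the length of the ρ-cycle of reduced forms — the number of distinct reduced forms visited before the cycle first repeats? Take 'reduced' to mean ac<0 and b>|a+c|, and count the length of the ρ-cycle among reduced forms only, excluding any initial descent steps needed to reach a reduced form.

D = 384, ⌊√D⌋ = 19
river: ρ → (-6,12,10)
river: ρ → (10,8,-8)
river: ρ → (-8,8,10)
river: ρ → (10,12,-6)
ρ-cycle length = 4 (tail of 0 descent steps not counted)

4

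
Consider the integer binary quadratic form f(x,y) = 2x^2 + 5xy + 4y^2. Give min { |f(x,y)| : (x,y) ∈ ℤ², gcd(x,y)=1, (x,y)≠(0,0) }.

translate: b→1 (≡5 mod 4), so (2,5,4)→(2,1,1)
flip: (2,1,1)→(1,-1,2)
translate: b→1 (≡-1 mod 2), so (1,-1,2)→(1,1,2)
reduced (well bottom): (1,1,2) with a≤c, −a<b≤a
well minimum = a = 1

1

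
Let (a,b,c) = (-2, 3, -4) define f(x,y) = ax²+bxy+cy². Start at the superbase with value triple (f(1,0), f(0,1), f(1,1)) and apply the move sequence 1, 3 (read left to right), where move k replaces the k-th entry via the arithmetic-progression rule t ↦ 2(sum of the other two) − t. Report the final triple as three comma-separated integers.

start (-2,-4,-3) = (f(1,0),f(0,1),f(1,1))
replace slot 1: 2·((-4)+(-3)) − (-2) = -12 → (-12,-4,-3)
replace slot 3: 2·((-12)+(-4)) − (-3) = -29 → (-12,-4,-29)

-12,-4,-29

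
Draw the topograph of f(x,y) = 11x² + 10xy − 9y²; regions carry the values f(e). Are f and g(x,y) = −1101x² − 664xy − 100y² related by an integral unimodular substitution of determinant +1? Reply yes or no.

D₁ = 496, D₂ = 496
river cycle of f (length 16): (-9, 8, 12), (12, 16, -5), (-5, 14, 15), (15, 16, -4), (-4, 16, 15), (15, 14, -5), (-5, 16, 12), (12, 8, -9), (-9, 10, 11), (11, 12, -8), … (6 more)
river cycle of g (length 16): (-9, 8, 12), (12, 16, -5), (-5, 14, 15), (15, 16, -4), (-4, 16, 15), (15, 14, -5), (-5, 16, 12), (12, 8, -9), (-9, 10, 11), (11, 12, -8), … (6 more)
cycles coincide ⇒ equivalent

yes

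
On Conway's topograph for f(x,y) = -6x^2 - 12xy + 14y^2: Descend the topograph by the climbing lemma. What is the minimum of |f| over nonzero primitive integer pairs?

descent: ρ → (14,12,-6)  [lands on river]
river: ρ → (-6,12,14)
river: ρ → (14,16,-4)
river: ρ → (-4,16,14)
closes: descent 1, river 4
min |a| on river = 4

4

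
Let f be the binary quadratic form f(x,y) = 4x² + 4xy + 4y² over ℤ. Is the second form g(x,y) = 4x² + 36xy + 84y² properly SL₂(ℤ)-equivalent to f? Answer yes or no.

D₁ = -48, D₂ = -48
f: reduced (well bottom): (4,4,4) with a≤c, −a<b≤a
g: translate: b→4 (≡36 mod 8), so (4,36,84)→(4,4,4)
g: reduced (well bottom): (4,4,4) with a≤c, −a<b≤a
reduced forms (4, 4, 4) vs (4, 4, 4) ⇒ equivalent

yes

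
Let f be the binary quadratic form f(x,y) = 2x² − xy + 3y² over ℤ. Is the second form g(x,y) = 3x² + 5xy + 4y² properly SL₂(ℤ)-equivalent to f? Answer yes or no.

D₁ = -23, D₂ = -23
f: reduced (well bottom): (2,-1,3) with a≤c, −a<b≤a
g: translate: b→-1 (≡5 mod 6), so (3,5,4)→(3,-1,2)
g: flip: (3,-1,2)→(2,1,3)
g: reduced (well bottom): (2,1,3) with a≤c, −a<b≤a
reduced forms (2, -1, 3) vs (2, 1, 3) ⇒ inequivalent

no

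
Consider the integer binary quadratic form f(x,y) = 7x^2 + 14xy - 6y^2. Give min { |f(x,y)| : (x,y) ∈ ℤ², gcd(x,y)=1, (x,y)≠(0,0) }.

river: ρ → (-6,10,11)
river: ρ → (11,12,-5)
river: ρ → (-5,18,2)
river: ρ → (2,18,-5)
river: ρ → (-5,12,11)
river: ρ → (11,10,-6)
river: ρ → (-6,14,7)
river: ρ → (7,14,-6)
closes: descent 0, river 8
min |a| on river = 2

2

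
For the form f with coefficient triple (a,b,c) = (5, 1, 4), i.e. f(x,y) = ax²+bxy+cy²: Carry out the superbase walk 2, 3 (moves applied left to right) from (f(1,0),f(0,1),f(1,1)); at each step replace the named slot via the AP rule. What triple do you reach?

start (5,4,10) = (f(1,0),f(0,1),f(1,1))
replace slot 2: 2·(5+10) − 4 = 26 → (5,26,10)
replace slot 3: 2·(5+26) − 10 = 52 → (5,26,52)

5,26,52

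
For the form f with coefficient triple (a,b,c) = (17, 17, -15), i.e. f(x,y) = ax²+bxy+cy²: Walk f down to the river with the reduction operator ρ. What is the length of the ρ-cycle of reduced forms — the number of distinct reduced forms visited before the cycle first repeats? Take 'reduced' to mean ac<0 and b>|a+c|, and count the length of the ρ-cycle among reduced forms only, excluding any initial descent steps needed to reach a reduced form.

D = 1309, ⌊√D⌋ = 36
river: ρ → (-15,13,19)
river: ρ → (19,25,-9)
river: ρ → (-9,29,13)
river: ρ → (13,23,-15)
river: ρ → (-15,7,21)
river: ρ → (21,35,-1)
river: ρ → (-1,35,21)
river: ρ → (21,7,-15)
river: ρ → (-15,23,13)
river: ρ → (13,29,-9)
river: ρ → (-9,25,19)
river: ρ → (19,13,-15)
river: ρ → (-15,17,17)
river: ρ → (17,17,-15)
ρ-cycle length = 14 (tail of 0 descent steps not counted)

14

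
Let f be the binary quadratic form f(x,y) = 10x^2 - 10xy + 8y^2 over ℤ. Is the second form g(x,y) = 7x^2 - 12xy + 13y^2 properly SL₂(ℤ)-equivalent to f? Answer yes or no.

D₁ = -220, D₂ = -220
f: translate: b→10 (≡-10 mod 20), so (10,-10,8)→(10,10,8)
f: flip: (10,10,8)→(8,-10,10)
f: translate: b→6 (≡-10 mod 16), so (8,-10,10)→(8,6,8)
f: reduced (well bottom): (8,6,8) with a≤c, −a<b≤a
g: translate: b→2 (≡-12 mod 14), so (7,-12,13)→(7,2,8)
g: reduced (well bottom): (7,2,8) with a≤c, −a<b≤a
reduced forms (8, 6, 8) vs (7, 2, 8) ⇒ inequivalent

no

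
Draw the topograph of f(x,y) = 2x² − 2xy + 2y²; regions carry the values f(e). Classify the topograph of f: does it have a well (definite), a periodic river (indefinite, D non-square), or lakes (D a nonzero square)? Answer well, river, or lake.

D = b²−4ac = (-2)² − 4·2·2 = -12
D < 0 ⇒ definite ⇒ every region one sign ⇒ single well

well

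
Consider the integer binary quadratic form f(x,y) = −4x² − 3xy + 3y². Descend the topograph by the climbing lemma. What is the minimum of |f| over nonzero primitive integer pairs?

descent: ρ → (3,3,-4)  [lands on river]
river: ρ → (-4,5,2)
river: ρ → (2,7,-1)
river: ρ → (-1,7,2)
river: ρ → (2,5,-4)
river: ρ → (-4,3,3)
closes: descent 1, river 6
min |a| on river = 1

1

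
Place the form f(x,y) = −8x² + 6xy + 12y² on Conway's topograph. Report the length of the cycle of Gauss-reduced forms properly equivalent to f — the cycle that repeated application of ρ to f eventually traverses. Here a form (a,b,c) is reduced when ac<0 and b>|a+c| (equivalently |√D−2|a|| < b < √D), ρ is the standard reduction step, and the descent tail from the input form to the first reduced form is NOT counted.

D = 420, ⌊√D⌋ = 20
river: ρ → (12,18,-2)
river: ρ → (-2,18,12)
river: ρ → (12,6,-8)
river: ρ → (-8,10,10)
river: ρ → (10,10,-8)
river: ρ → (-8,6,12)
ρ-cycle length = 6 (tail of 0 descent steps not counted)

6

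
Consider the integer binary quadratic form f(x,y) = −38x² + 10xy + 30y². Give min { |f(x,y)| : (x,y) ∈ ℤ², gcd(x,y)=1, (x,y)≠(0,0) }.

river: ρ → (30,50,-18)
river: ρ → (-18,58,18)
river: ρ → (18,50,-30)
river: ρ → (-30,10,38)
river: ρ → (38,66,-2)
river: ρ → (-2,66,38)
river: ρ → (38,10,-30)
river: ρ → (-30,50,18)
river: ρ → (18,58,-18)
river: ρ → (-18,50,30)
river: ρ → (30,10,-38)
river: ρ → (-38,66,2)
river: ρ → (2,66,-38)
river: ρ → (-38,10,30)
closes: descent 0, river 14
min |a| on river = 2

2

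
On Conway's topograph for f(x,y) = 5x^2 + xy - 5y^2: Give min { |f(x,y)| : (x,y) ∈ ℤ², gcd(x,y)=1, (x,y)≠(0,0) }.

river: ρ → (-5,9,1)
river: ρ → (1,9,-5)
river: ρ → (-5,1,5)
river: ρ → (5,9,-1)
river: ρ → (-1,9,5)
river: ρ → (5,1,-5)
closes: descent 0, river 6
min |a| on river = 1

1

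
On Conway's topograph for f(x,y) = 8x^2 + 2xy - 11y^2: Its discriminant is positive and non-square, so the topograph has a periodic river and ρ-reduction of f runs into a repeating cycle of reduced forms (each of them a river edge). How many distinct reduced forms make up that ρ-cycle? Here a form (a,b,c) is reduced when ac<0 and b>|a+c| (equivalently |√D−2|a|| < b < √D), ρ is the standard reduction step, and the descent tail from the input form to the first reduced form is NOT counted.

D = 356, ⌊√D⌋ = 18
descent: ρ → (-11,-2,8)
descent: ρ → (8,18,-1)  [lands on river]
river: ρ → (-1,18,8)
river: ρ → (8,14,-5)
river: ρ → (-5,16,5)
river: ρ → (5,14,-8)
river: ρ → (-8,18,1)
river: ρ → (1,18,-8)
river: ρ → (-8,14,5)
river: ρ → (5,16,-5)
river: ρ → (-5,14,8)
ρ-cycle length = 10 (tail of 2 descent steps not counted)

10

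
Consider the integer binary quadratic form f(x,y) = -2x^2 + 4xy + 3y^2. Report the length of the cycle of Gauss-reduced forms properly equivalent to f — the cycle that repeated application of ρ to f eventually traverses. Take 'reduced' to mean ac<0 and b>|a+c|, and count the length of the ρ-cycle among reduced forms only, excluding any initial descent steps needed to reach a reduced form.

D = 40, ⌊√D⌋ = 6
river: ρ → (3,2,-3)
river: ρ → (-3,4,2)
river: ρ → (2,4,-3)
river: ρ → (-3,2,3)
river: ρ → (3,4,-2)
river: ρ → (-2,4,3)
ρ-cycle length = 6 (tail of 0 descent steps not counted)

6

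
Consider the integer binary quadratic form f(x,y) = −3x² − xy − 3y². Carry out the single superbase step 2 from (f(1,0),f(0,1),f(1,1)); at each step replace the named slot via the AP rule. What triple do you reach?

start (-3,-3,-7) = (f(1,0),f(0,1),f(1,1))
replace slot 2: 2·((-3)+(-7)) − (-3) = -17 → (-3,-17,-7)

-3,-17,-7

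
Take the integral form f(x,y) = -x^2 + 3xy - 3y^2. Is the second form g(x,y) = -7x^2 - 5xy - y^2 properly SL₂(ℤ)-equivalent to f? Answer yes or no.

D₁ = -3, D₂ = -3
f is negative-definite; reduce −f:
−f: translate: b→1 (≡-3 mod 2), so (1,-3,3)→(1,1,1)
−f: reduced (well bottom): (1,1,1) with a≤c, −a<b≤a
flip sign back: reduced form of f is (-1,-1,-1)
g is negative-definite; reduce −g:
−g: flip: (7,5,1)→(1,-5,7)
−g: translate: b→1 (≡-5 mod 2), so (1,-5,7)→(1,1,1)
−g: reduced (well bottom): (1,1,1) with a≤c, −a<b≤a
flip sign back: reduced form of g is (-1,-1,-1)
reduced forms (-1, -1, -1) vs (-1, -1, -1) ⇒ equivalent

yes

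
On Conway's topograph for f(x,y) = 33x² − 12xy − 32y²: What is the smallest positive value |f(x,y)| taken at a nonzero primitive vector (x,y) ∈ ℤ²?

descent: ρ → (-32,12,33)  [lands on river]
river: ρ → (33,54,-11)
river: ρ → (-11,56,28)
river: ρ → (28,56,-11)
river: ρ → (-11,54,33)
river: ρ → (33,12,-32)
river: ρ → (-32,52,13)
river: ρ → (13,52,-32)
closes: descent 1, river 8
min |a| on river = 11

11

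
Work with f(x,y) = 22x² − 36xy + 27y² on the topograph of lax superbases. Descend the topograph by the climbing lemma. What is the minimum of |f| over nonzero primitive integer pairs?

translate: b→8 (≡-36 mod 44), so (22,-36,27)→(22,8,13)
flip: (22,8,13)→(13,-8,22)
reduced (well bottom): (13,-8,22) with a≤c, −a<b≤a
well minimum = a = 13

13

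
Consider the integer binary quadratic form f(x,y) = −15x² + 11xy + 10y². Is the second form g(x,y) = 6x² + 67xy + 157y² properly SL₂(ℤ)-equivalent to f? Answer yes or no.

D₁ = 721, D₂ = 721
river cycle of f (length 36): (10, 9, -16), (-16, 23, 3), (3, 25, -8), (-8, 23, 6), (6, 25, -4), (-4, 23, 12), (12, 25, -2), (-2, 23, 24), (24, 25, -1), (-1, 25, 24), … (26 more)
river cycle of g (length 36): (6, 19, -15), (-15, 11, 10), (10, 9, -16), (-16, 23, 3), (3, 25, -8), (-8, 23, 6), (6, 25, -4), (-4, 23, 12), (12, 25, -2), (-2, 23, 24), … (26 more)
cycles coincide ⇒ equivalent

yes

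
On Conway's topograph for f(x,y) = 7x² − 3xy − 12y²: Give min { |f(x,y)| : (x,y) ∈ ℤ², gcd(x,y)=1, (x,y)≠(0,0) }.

descent: ρ → (-12,3,7)
descent: ρ → (7,11,-8)  [lands on river]
river: ρ → (-8,5,10)
river: ρ → (10,15,-3)
river: ρ → (-3,15,10)
river: ρ → (10,5,-8)
river: ρ → (-8,11,7)
river: ρ → (7,17,-2)
river: ρ → (-2,15,15)
river: ρ → (15,15,-2)
river: ρ → (-2,17,7)
closes: descent 2, river 10
min |a| on river = 2

2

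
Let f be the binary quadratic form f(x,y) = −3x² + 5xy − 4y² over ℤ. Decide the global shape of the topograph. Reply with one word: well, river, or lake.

D = b²−4ac = 5² − 4·(-3)·(-4) = -23
D < 0 ⇒ definite ⇒ every region one sign ⇒ single well

well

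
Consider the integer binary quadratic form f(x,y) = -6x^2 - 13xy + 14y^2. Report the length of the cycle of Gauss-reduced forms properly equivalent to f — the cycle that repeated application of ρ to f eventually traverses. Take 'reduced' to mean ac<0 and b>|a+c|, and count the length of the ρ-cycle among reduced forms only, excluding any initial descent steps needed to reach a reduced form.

D = 505, ⌊√D⌋ = 22
descent: ρ → (14,13,-6)  [lands on river]
river: ρ → (-6,11,16)
river: ρ → (16,21,-1)
river: ρ → (-1,21,16)
river: ρ → (16,11,-6)
river: ρ → (-6,13,14)
river: ρ → (14,15,-5)
river: ρ → (-5,15,14)
ρ-cycle length = 8 (tail of 1 descent step not counted)

8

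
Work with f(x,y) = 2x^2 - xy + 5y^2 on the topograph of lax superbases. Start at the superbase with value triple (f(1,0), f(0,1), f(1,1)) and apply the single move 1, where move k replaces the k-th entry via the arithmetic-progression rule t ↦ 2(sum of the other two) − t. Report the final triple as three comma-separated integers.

start (2,5,6) = (f(1,0),f(0,1),f(1,1))
replace slot 1: 2·(5+6) − 2 = 20 → (20,5,6)

20,5,6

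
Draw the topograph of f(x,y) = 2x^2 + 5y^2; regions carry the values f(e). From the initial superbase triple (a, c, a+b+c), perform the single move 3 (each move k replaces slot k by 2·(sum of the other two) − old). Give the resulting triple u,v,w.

start (2,5,7) = (f(1,0),f(0,1),f(1,1))
replace slot 3: 2·(2+5) − 7 = 7 → (2,5,7)

2,5,7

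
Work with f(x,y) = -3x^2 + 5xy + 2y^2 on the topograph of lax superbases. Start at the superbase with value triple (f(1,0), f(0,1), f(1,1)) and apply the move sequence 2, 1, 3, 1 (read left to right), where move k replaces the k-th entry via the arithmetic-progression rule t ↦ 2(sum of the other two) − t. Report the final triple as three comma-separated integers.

start (-3,2,4) = (f(1,0),f(0,1),f(1,1))
replace slot 2: 2·((-3)+4) − 2 = 0 → (-3,0,4)
replace slot 1: 2·(0+4) − (-3) = 11 → (11,0,4)
replace slot 3: 2·(11+0) − 4 = 18 → (11,0,18)
replace slot 1: 2·(0+18) − 11 = 25 → (25,0,18)

25,0,18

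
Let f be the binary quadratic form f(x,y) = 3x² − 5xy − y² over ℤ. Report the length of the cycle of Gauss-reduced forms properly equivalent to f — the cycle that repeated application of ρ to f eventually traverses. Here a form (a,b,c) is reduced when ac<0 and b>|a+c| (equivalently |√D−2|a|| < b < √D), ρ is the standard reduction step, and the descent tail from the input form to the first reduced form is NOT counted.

D = 37, ⌊√D⌋ = 6
descent: ρ → (-1,5,3)  [lands on river]
river: ρ → (3,1,-3)
river: ρ → (-3,5,1)
river: ρ → (1,5,-3)
river: ρ → (-3,1,3)
river: ρ → (3,5,-1)
ρ-cycle length = 6 (tail of 1 descent step not counted)

6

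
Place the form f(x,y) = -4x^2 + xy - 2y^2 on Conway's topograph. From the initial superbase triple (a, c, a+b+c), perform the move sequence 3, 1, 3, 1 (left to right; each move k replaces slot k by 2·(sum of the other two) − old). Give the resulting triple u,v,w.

start (-4,-2,-5) = (f(1,0),f(0,1),f(1,1))
replace slot 3: 2·((-4)+(-2)) − (-5) = -7 → (-4,-2,-7)
replace slot 1: 2·((-2)+(-7)) − (-4) = -14 → (-14,-2,-7)
replace slot 3: 2·((-14)+(-2)) − (-7) = -25 → (-14,-2,-25)
replace slot 1: 2·((-2)+(-25)) − (-14) = -40 → (-40,-2,-25)

-40,-2,-25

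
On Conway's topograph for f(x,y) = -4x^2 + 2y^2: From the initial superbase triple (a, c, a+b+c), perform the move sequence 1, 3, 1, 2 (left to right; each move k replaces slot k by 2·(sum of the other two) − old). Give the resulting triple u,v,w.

start (-4,2,-2) = (f(1,0),f(0,1),f(1,1))
replace slot 1: 2·(2+(-2)) − (-4) = 4 → (4,2,-2)
replace slot 3: 2·(4+2) − (-2) = 14 → (4,2,14)
replace slot 1: 2·(2+14) − 4 = 28 → (28,2,14)
replace slot 2: 2·(28+14) − 2 = 82 → (28,82,14)

28,82,14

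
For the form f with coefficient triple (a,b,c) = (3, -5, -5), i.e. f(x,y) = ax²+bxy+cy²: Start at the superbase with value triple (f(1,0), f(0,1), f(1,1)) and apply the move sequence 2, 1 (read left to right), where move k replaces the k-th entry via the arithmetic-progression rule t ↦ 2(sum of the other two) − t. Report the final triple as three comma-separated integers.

start (3,-5,-7) = (f(1,0),f(0,1),f(1,1))
replace slot 2: 2·(3+(-7)) − (-5) = -3 → (3,-3,-7)
replace slot 1: 2·((-3)+(-7)) − 3 = -23 → (-23,-3,-7)

-23,-3,-7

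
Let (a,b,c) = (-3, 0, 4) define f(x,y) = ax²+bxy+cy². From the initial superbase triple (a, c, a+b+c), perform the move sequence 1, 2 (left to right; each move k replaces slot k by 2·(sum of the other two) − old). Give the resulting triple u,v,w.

start (-3,4,1) = (f(1,0),f(0,1),f(1,1))
replace slot 1: 2·(4+1) − (-3) = 13 → (13,4,1)
replace slot 2: 2·(13+1) − 4 = 24 → (13,24,1)

13,24,1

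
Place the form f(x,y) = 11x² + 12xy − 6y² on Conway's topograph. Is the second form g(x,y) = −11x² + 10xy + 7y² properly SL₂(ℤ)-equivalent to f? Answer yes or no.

D₁ = 408, D₂ = 408
river cycle of f (length 6): (-6, 12, 11), (11, 10, -7), (-7, 18, 3), (3, 18, -7), (-7, 10, 11), (11, 12, -6)
river cycle of g (length 6): (7, 18, -3), (-3, 18, 7), (7, 10, -11), (-11, 12, 6), (6, 12, -11), (-11, 10, 7)
cycles differ ⇒ inequivalent

no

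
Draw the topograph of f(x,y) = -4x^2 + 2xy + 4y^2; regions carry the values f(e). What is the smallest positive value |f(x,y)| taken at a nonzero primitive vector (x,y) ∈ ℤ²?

river: ρ → (4,6,-2)
river: ρ → (-2,6,4)
river: ρ → (4,2,-4)
river: ρ → (-4,6,2)
river: ρ → (2,6,-4)
river: ρ → (-4,2,4)
closes: descent 0, river 6
min |a| on river = 2

2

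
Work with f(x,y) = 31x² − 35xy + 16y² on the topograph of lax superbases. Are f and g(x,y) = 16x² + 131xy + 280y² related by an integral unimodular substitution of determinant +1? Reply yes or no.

D₁ = -759, D₂ = -759
f: translate: b→27 (≡-35 mod 62), so (31,-35,16)→(31,27,12)
f: flip: (31,27,12)→(12,-27,31)
f: translate: b→-3 (≡-27 mod 24), so (12,-27,31)→(12,-3,16)
f: reduced (well bottom): (12,-3,16) with a≤c, −a<b≤a
g: translate: b→3 (≡131 mod 32), so (16,131,280)→(16,3,12)
g: flip: (16,3,12)→(12,-3,16)
g: reduced (well bottom): (12,-3,16) with a≤c, −a<b≤a
reduced forms (12, -3, 16) vs (12, -3, 16) ⇒ equivalent

yes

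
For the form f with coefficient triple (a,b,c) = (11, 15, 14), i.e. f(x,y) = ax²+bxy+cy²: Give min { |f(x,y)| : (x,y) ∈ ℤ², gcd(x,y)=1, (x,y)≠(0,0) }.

translate: b→-7 (≡15 mod 22), so (11,15,14)→(11,-7,10)
flip: (11,-7,10)→(10,7,11)
reduced (well bottom): (10,7,11) with a≤c, −a<b≤a
well minimum = a = 10

10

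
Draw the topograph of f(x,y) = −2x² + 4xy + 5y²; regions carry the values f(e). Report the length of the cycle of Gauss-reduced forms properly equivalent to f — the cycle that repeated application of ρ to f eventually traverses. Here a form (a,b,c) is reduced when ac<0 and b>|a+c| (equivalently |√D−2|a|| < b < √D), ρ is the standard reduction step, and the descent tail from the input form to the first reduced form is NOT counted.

D = 56, ⌊√D⌋ = 7
river: ρ → (5,6,-1)
river: ρ → (-1,6,5)
river: ρ → (5,4,-2)
river: ρ → (-2,4,5)
ρ-cycle length = 4 (tail of 0 descent steps not counted)

4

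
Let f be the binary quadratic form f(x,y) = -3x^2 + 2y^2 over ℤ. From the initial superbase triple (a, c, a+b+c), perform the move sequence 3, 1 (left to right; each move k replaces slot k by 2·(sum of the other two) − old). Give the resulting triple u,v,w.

start (-3,2,-1) = (f(1,0),f(0,1),f(1,1))
replace slot 3: 2·((-3)+2) − (-1) = -1 → (-3,2,-1)
replace slot 1: 2·(2+(-1)) − (-3) = 5 → (5,2,-1)

5,2,-1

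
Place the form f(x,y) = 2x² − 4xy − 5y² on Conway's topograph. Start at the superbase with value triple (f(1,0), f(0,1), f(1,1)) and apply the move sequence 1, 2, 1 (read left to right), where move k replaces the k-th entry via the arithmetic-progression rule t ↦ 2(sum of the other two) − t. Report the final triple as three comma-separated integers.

start (2,-5,-7) = (f(1,0),f(0,1),f(1,1))
replace slot 1: 2·((-5)+(-7)) − 2 = -26 → (-26,-5,-7)
replace slot 2: 2·((-26)+(-7)) − (-5) = -61 → (-26,-61,-7)
replace slot 1: 2·((-61)+(-7)) − (-26) = -110 → (-110,-61,-7)

-110,-61,-7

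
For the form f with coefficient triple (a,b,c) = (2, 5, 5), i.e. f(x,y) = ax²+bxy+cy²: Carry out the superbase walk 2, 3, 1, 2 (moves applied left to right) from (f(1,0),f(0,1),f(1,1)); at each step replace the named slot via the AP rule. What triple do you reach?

start (2,5,12) = (f(1,0),f(0,1),f(1,1))
replace slot 2: 2·(2+12) − 5 = 23 → (2,23,12)
replace slot 3: 2·(2+23) − 12 = 38 → (2,23,38)
replace slot 1: 2·(23+38) − 2 = 120 → (120,23,38)
replace slot 2: 2·(120+38) − 23 = 293 → (120,293,38)

120,293,38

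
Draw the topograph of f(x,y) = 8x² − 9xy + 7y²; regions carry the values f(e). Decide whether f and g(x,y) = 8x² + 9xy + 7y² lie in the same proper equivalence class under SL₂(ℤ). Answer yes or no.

D₁ = -143, D₂ = -143
f: translate: b→7 (≡-9 mod 16), so (8,-9,7)→(8,7,6)
f: flip: (8,7,6)→(6,-7,8)
f: translate: b→5 (≡-7 mod 12), so (6,-7,8)→(6,5,7)
f: reduced (well bottom): (6,5,7) with a≤c, −a<b≤a
g: translate: b→-7 (≡9 mod 16), so (8,9,7)→(8,-7,6)
g: flip: (8,-7,6)→(6,7,8)
g: translate: b→-5 (≡7 mod 12), so (6,7,8)→(6,-5,7)
g: reduced (well bottom): (6,-5,7) with a≤c, −a<b≤a
reduced forms (6, 5, 7) vs (6, -5, 7) ⇒ inequivalent

no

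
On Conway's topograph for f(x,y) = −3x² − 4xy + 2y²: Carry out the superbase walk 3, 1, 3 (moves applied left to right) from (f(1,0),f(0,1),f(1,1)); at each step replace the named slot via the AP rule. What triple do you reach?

start (-3,2,-5) = (f(1,0),f(0,1),f(1,1))
replace slot 3: 2·((-3)+2) − (-5) = 3 → (-3,2,3)
replace slot 1: 2·(2+3) − (-3) = 13 → (13,2,3)
replace slot 3: 2·(13+2) − 3 = 27 → (13,2,27)

13,2,27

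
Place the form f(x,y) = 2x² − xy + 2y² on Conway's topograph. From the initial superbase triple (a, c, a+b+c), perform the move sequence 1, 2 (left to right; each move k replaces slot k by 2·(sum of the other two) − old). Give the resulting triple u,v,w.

start (2,2,3) = (f(1,0),f(0,1),f(1,1))
replace slot 1: 2·(2+3) − 2 = 8 → (8,2,3)
replace slot 2: 2·(8+3) − 2 = 20 → (8,20,3)

8,20,3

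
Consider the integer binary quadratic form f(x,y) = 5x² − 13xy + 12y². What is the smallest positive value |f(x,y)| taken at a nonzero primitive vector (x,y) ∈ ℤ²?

translate: b→-3 (≡-13 mod 10), so (5,-13,12)→(5,-3,4)
flip: (5,-3,4)→(4,3,5)
reduced (well bottom): (4,3,5) with a≤c, −a<b≤a
well minimum = a = 4

4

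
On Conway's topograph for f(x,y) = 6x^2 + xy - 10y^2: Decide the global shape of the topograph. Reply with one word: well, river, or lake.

D = b²−4ac = 1² − 4·6·(-10) = 241
D > 0 non-square ⇒ indefinite ⇒ periodic river

river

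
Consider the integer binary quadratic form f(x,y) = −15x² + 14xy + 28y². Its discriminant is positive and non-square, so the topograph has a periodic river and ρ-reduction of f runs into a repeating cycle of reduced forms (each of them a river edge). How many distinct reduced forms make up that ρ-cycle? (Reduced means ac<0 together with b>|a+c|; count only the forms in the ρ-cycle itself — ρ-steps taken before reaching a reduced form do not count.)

D = 1876, ⌊√D⌋ = 43
river: ρ → (28,42,-1)
river: ρ → (-1,42,28)
river: ρ → (28,14,-15)
river: ρ → (-15,16,27)
river: ρ → (27,38,-4)
river: ρ → (-4,42,7)
river: ρ → (7,42,-4)
river: ρ → (-4,38,27)
river: ρ → (27,16,-15)
river: ρ → (-15,14,28)
ρ-cycle length = 10 (tail of 0 descent steps not counted)

10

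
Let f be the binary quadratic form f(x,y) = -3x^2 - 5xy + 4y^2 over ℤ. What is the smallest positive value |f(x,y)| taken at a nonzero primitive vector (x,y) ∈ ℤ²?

descent: ρ → (4,5,-3)  [lands on river]
river: ρ → (-3,7,2)
river: ρ → (2,5,-6)
river: ρ → (-6,7,1)
river: ρ → (1,7,-6)
river: ρ → (-6,5,2)
river: ρ → (2,7,-3)
river: ρ → (-3,5,4)
river: ρ → (4,3,-4)
river: ρ → (-4,5,3)
river: ρ → (3,7,-2)
river: ρ → (-2,5,6)
river: ρ → (6,7,-1)
river: ρ → (-1,7,6)
river: ρ → (6,5,-2)
river: ρ → (-2,7,3)
river: ρ → (3,5,-4)
river: ρ → (-4,3,4)
closes: descent 1, river 18
min |a| on river = 1

1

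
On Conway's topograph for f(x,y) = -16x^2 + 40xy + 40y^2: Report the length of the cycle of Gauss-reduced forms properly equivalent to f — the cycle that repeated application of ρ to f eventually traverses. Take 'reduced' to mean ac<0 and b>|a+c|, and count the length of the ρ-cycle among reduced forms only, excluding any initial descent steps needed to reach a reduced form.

D = 4160, ⌊√D⌋ = 64
river: ρ → (40,40,-16)
river: ρ → (-16,56,16)
river: ρ → (16,40,-40)
river: ρ → (-40,40,16)
river: ρ → (16,56,-16)
river: ρ → (-16,40,40)
ρ-cycle length = 6 (tail of 0 descent steps not counted)

6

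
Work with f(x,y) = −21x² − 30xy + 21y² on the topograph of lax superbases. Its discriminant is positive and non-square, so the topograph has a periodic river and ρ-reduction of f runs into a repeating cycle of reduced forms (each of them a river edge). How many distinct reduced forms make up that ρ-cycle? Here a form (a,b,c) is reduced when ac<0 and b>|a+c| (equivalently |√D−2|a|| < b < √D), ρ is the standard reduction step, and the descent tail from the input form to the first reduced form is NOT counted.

D = 2664, ⌊√D⌋ = 51
descent: ρ → (21,30,-21)  [lands on river]
river: ρ → (-21,12,30)
river: ρ → (30,48,-3)
river: ρ → (-3,48,30)
river: ρ → (30,12,-21)
river: ρ → (-21,30,21)
river: ρ → (21,12,-30)
river: ρ → (-30,48,3)
river: ρ → (3,48,-30)
river: ρ → (-30,12,21)
ρ-cycle length = 10 (tail of 1 descent step not counted)

10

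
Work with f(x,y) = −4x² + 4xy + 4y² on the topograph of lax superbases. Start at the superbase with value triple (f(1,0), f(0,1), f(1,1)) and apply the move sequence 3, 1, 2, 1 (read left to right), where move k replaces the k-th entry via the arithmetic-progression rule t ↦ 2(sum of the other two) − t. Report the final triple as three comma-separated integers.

start (-4,4,4) = (f(1,0),f(0,1),f(1,1))
replace slot 3: 2·((-4)+4) − 4 = -4 → (-4,4,-4)
replace slot 1: 2·(4+(-4)) − (-4) = 4 → (4,4,-4)
replace slot 2: 2·(4+(-4)) − 4 = -4 → (4,-4,-4)
replace slot 1: 2·((-4)+(-4)) − 4 = -20 → (-20,-4,-4)

-20,-4,-4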